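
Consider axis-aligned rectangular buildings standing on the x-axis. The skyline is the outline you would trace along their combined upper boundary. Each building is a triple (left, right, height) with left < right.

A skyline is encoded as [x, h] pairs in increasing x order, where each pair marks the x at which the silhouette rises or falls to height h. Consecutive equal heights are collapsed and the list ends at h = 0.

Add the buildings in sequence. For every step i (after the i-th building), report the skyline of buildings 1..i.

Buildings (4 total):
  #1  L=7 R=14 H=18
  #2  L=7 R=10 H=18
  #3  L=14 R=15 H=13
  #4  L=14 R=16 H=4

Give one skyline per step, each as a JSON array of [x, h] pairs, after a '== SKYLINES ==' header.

== SKYLINES ==
[[7,18],[14,0]]
[[7,18],[14,0]]
[[7,18],[14,13],[15,0]]
[[7,18],[14,13],[15,4],[16,0]]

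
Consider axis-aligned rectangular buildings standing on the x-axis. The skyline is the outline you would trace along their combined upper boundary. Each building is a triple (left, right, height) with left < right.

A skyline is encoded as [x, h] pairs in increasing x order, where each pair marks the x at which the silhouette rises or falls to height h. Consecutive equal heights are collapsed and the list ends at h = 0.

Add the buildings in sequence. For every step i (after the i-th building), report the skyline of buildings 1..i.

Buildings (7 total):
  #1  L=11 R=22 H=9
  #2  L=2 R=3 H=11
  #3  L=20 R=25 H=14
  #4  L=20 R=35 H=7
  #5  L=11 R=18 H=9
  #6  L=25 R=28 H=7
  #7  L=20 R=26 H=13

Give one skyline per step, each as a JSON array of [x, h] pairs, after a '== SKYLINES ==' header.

== SKYLINES ==
[[11,9],[22,0]]
[[2,11],[3,0],[11,9],[22,0]]
[[2,11],[3,0],[11,9],[20,14],[25,0]]
[[2,11],[3,0],[11,9],[20,14],[25,7],[35,0]]
[[2,11],[3,0],[11,9],[20,14],[25,7],[35,0]]
[[2,11],[3,0],[11,9],[20,14],[25,7],[35,0]]
[[2,11],[3,0],[11,9],[20,14],[25,13],[26,7],[35,0]]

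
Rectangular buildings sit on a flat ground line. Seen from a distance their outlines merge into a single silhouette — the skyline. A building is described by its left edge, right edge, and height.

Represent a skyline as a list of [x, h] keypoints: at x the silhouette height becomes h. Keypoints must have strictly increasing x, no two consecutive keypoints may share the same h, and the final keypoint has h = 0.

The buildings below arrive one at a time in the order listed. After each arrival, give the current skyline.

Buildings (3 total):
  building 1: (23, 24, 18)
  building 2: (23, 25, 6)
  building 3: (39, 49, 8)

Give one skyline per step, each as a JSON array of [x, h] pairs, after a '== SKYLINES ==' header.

== SKYLINES ==
[[23,18],[24,0]]
[[23,18],[24,6],[25,0]]
[[23,18],[24,6],[25,0],[39,8],[49,0]]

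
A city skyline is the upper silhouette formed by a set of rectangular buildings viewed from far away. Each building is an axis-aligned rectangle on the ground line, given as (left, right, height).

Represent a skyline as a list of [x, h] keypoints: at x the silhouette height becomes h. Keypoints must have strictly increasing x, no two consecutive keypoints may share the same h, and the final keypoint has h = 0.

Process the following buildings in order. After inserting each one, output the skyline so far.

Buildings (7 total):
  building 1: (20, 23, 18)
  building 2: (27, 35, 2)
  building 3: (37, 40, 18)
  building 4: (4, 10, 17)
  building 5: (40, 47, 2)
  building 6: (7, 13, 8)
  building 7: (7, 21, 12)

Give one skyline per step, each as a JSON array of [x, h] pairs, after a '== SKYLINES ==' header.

== SKYLINES ==
[[20,18],[23,0]]
[[20,18],[23,0],[27,2],[35,0]]
[[20,18],[23,0],[27,2],[35,0],[37,18],[40,0]]
[[4,17],[10,0],[20,18],[23,0],[27,2],[35,0],[37,18],[40,0]]
[[4,17],[10,0],[20,18],[23,0],[27,2],[35,0],[37,18],[40,2],[47,0]]
[[4,17],[10,8],[13,0],[20,18],[23,0],[27,2],[35,0],[37,18],[40,2],[47,0]]
[[4,17],[10,12],[20,18],[23,0],[27,2],[35,0],[37,18],[40,2],[47,0]]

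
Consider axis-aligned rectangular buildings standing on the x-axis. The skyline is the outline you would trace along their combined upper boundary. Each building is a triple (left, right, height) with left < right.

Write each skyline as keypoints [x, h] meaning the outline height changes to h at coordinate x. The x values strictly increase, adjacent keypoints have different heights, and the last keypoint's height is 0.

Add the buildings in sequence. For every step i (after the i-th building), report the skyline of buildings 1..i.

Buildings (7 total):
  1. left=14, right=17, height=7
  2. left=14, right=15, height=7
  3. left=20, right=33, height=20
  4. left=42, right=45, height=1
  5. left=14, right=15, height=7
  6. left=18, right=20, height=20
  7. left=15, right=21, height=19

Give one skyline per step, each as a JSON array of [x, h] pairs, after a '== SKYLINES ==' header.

== SKYLINES ==
[[14,7],[17,0]]
[[14,7],[17,0]]
[[14,7],[17,0],[20,20],[33,0]]
[[14,7],[17,0],[20,20],[33,0],[42,1],[45,0]]
[[14,7],[17,0],[20,20],[33,0],[42,1],[45,0]]
[[14,7],[17,0],[18,20],[33,0],[42,1],[45,0]]
[[14,7],[15,19],[18,20],[33,0],[42,1],[45,0]]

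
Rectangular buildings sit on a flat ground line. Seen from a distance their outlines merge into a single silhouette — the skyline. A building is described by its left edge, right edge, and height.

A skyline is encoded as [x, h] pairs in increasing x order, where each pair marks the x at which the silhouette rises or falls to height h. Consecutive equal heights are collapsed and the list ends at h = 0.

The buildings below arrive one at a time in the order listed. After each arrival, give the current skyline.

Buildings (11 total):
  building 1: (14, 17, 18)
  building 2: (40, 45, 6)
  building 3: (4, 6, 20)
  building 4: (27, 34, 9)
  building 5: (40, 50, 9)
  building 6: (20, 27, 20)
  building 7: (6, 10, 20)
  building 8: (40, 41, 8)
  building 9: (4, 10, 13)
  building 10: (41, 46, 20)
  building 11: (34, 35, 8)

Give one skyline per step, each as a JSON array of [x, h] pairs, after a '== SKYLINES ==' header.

== SKYLINES ==
[[14,18],[17,0]]
[[14,18],[17,0],[40,6],[45,0]]
[[4,20],[6,0],[14,18],[17,0],[40,6],[45,0]]
[[4,20],[6,0],[14,18],[17,0],[27,9],[34,0],[40,6],[45,0]]
[[4,20],[6,0],[14,18],[17,0],[27,9],[34,0],[40,9],[50,0]]
[[4,20],[6,0],[14,18],[17,0],[20,20],[27,9],[34,0],[40,9],[50,0]]
[[4,20],[10,0],[14,18],[17,0],[20,20],[27,9],[34,0],[40,9],[50,0]]
[[4,20],[10,0],[14,18],[17,0],[20,20],[27,9],[34,0],[40,9],[50,0]]
[[4,20],[10,0],[14,18],[17,0],[20,20],[27,9],[34,0],[40,9],[50,0]]
[[4,20],[10,0],[14,18],[17,0],[20,20],[27,9],[34,0],[40,9],[41,20],[46,9],[50,0]]
[[4,20],[10,0],[14,18],[17,0],[20,20],[27,9],[34,8],[35,0],[40,9],[41,20],[46,9],[50,0]]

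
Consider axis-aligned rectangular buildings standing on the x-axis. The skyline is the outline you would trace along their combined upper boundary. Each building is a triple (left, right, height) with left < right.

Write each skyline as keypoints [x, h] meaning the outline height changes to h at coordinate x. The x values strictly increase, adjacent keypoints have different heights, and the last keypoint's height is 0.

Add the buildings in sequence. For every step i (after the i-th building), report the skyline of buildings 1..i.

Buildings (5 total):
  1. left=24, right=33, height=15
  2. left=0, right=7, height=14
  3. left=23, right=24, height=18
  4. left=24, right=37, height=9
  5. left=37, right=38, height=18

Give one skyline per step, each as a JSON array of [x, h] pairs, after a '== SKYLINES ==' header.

== SKYLINES ==
[[24,15],[33,0]]
[[0,14],[7,0],[24,15],[33,0]]
[[0,14],[7,0],[23,18],[24,15],[33,0]]
[[0,14],[7,0],[23,18],[24,15],[33,9],[37,0]]
[[0,14],[7,0],[23,18],[24,15],[33,9],[37,18],[38,0]]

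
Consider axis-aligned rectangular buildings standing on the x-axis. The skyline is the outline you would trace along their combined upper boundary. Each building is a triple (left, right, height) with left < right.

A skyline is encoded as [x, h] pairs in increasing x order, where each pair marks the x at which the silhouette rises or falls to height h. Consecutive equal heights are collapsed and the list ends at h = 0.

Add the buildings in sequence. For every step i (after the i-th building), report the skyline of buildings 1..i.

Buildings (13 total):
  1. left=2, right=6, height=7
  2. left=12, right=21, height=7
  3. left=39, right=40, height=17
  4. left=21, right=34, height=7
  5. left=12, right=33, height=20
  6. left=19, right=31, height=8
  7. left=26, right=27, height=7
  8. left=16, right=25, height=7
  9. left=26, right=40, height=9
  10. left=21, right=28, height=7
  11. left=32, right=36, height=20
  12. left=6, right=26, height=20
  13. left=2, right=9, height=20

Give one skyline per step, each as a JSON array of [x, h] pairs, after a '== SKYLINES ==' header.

== SKYLINES ==
[[2,7],[6,0]]
[[2,7],[6,0],[12,7],[21,0]]
[[2,7],[6,0],[12,7],[21,0],[39,17],[40,0]]
[[2,7],[6,0],[12,7],[34,0],[39,17],[40,0]]
[[2,7],[6,0],[12,20],[33,7],[34,0],[39,17],[40,0]]
[[2,7],[6,0],[12,20],[33,7],[34,0],[39,17],[40,0]]
[[2,7],[6,0],[12,20],[33,7],[34,0],[39,17],[40,0]]
[[2,7],[6,0],[12,20],[33,7],[34,0],[39,17],[40,0]]
[[2,7],[6,0],[12,20],[33,9],[39,17],[40,0]]
[[2,7],[6,0],[12,20],[33,9],[39,17],[40,0]]
[[2,7],[6,0],[12,20],[36,9],[39,17],[40,0]]
[[2,7],[6,20],[36,9],[39,17],[40,0]]
[[2,20],[36,9],[39,17],[40,0]]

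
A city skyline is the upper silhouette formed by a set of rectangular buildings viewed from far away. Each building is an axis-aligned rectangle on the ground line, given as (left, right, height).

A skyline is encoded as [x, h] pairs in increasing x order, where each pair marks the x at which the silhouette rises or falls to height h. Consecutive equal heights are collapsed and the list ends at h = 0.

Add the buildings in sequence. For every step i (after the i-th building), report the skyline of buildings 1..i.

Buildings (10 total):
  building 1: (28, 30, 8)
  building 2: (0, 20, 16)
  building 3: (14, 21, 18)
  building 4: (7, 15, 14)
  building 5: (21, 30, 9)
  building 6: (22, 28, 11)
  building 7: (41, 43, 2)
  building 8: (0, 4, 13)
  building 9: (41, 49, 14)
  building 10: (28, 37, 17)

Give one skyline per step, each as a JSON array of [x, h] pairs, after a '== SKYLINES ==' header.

== SKYLINES ==
[[28,8],[30,0]]
[[0,16],[20,0],[28,8],[30,0]]
[[0,16],[14,18],[21,0],[28,8],[30,0]]
[[0,16],[14,18],[21,0],[28,8],[30,0]]
[[0,16],[14,18],[21,9],[30,0]]
[[0,16],[14,18],[21,9],[22,11],[28,9],[30,0]]
[[0,16],[14,18],[21,9],[22,11],[28,9],[30,0],[41,2],[43,0]]
[[0,16],[14,18],[21,9],[22,11],[28,9],[30,0],[41,2],[43,0]]
[[0,16],[14,18],[21,9],[22,11],[28,9],[30,0],[41,14],[49,0]]
[[0,16],[14,18],[21,9],[22,11],[28,17],[37,0],[41,14],[49,0]]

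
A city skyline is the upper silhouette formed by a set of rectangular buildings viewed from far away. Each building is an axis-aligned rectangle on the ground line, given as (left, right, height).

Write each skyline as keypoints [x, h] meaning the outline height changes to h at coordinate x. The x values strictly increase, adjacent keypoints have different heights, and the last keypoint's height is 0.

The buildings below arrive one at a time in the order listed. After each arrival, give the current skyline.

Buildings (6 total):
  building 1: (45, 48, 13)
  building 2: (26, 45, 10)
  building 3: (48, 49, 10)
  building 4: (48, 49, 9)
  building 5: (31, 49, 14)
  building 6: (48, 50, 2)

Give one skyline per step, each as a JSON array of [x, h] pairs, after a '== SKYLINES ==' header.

== SKYLINES ==
[[45,13],[48,0]]
[[26,10],[45,13],[48,0]]
[[26,10],[45,13],[48,10],[49,0]]
[[26,10],[45,13],[48,10],[49,0]]
[[26,10],[31,14],[49,0]]
[[26,10],[31,14],[49,2],[50,0]]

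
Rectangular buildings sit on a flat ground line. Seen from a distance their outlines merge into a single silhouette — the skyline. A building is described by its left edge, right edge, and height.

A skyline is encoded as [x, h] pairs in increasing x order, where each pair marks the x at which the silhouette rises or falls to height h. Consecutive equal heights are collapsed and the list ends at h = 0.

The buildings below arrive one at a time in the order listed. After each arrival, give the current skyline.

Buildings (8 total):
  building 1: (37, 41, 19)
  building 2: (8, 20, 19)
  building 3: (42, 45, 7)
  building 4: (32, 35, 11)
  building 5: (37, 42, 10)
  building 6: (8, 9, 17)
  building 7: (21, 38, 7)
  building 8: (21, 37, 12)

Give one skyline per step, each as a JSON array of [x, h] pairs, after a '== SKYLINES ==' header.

== SKYLINES ==
[[37,19],[41,0]]
[[8,19],[20,0],[37,19],[41,0]]
[[8,19],[20,0],[37,19],[41,0],[42,7],[45,0]]
[[8,19],[20,0],[32,11],[35,0],[37,19],[41,0],[42,7],[45,0]]
[[8,19],[20,0],[32,11],[35,0],[37,19],[41,10],[42,7],[45,0]]
[[8,19],[20,0],[32,11],[35,0],[37,19],[41,10],[42,7],[45,0]]
[[8,19],[20,0],[21,7],[32,11],[35,7],[37,19],[41,10],[42,7],[45,0]]
[[8,19],[20,0],[21,12],[37,19],[41,10],[42,7],[45,0]]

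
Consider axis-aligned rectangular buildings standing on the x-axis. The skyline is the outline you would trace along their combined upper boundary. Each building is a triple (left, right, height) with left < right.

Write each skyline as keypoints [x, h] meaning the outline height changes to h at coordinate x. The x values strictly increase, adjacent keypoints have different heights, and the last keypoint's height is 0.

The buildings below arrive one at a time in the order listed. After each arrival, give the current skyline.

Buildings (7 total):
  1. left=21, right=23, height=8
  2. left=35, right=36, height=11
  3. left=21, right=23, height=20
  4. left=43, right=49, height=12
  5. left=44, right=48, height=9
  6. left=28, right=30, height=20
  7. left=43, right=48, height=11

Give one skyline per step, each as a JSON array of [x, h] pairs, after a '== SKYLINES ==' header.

== SKYLINES ==
[[21,8],[23,0]]
[[21,8],[23,0],[35,11],[36,0]]
[[21,20],[23,0],[35,11],[36,0]]
[[21,20],[23,0],[35,11],[36,0],[43,12],[49,0]]
[[21,20],[23,0],[35,11],[36,0],[43,12],[49,0]]
[[21,20],[23,0],[28,20],[30,0],[35,11],[36,0],[43,12],[49,0]]
[[21,20],[23,0],[28,20],[30,0],[35,11],[36,0],[43,12],[49,0]]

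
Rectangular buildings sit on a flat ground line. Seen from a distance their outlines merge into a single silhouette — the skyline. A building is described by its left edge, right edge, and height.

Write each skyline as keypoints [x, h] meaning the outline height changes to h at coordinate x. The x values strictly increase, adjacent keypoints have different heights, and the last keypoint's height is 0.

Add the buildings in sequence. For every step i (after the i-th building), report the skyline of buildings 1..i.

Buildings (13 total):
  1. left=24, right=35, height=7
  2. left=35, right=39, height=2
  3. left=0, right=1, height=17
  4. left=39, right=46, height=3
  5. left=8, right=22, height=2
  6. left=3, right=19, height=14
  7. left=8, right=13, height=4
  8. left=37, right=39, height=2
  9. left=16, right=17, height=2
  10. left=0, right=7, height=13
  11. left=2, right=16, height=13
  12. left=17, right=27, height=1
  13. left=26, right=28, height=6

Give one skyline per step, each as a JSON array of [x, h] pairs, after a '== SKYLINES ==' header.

== SKYLINES ==
[[24,7],[35,0]]
[[24,7],[35,2],[39,0]]
[[0,17],[1,0],[24,7],[35,2],[39,0]]
[[0,17],[1,0],[24,7],[35,2],[39,3],[46,0]]
[[0,17],[1,0],[8,2],[22,0],[24,7],[35,2],[39,3],[46,0]]
[[0,17],[1,0],[3,14],[19,2],[22,0],[24,7],[35,2],[39,3],[46,0]]
[[0,17],[1,0],[3,14],[19,2],[22,0],[24,7],[35,2],[39,3],[46,0]]
[[0,17],[1,0],[3,14],[19,2],[22,0],[24,7],[35,2],[39,3],[46,0]]
[[0,17],[1,0],[3,14],[19,2],[22,0],[24,7],[35,2],[39,3],[46,0]]
[[0,17],[1,13],[3,14],[19,2],[22,0],[24,7],[35,2],[39,3],[46,0]]
[[0,17],[1,13],[3,14],[19,2],[22,0],[24,7],[35,2],[39,3],[46,0]]
[[0,17],[1,13],[3,14],[19,2],[22,1],[24,7],[35,2],[39,3],[46,0]]
[[0,17],[1,13],[3,14],[19,2],[22,1],[24,7],[35,2],[39,3],[46,0]]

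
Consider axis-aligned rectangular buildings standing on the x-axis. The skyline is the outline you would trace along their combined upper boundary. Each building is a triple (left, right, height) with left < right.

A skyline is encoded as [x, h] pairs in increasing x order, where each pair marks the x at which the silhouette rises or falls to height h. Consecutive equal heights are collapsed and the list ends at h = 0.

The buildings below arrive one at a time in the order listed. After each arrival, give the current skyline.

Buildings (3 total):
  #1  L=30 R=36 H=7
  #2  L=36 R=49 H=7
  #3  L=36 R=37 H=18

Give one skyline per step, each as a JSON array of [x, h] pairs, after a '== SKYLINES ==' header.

== SKYLINES ==
[[30,7],[36,0]]
[[30,7],[49,0]]
[[30,7],[36,18],[37,7],[49,0]]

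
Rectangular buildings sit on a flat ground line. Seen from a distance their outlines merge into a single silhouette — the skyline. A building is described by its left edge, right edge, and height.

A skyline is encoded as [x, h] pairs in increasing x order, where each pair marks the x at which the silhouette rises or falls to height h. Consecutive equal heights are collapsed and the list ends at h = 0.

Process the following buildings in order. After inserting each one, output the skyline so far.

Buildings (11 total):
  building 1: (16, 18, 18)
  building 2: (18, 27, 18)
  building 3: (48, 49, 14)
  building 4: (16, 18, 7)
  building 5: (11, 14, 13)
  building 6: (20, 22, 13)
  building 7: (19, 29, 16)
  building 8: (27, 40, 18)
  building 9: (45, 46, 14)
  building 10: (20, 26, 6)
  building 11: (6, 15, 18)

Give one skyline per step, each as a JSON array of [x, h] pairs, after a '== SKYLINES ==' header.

== SKYLINES ==
[[16,18],[18,0]]
[[16,18],[27,0]]
[[16,18],[27,0],[48,14],[49,0]]
[[16,18],[27,0],[48,14],[49,0]]
[[11,13],[14,0],[16,18],[27,0],[48,14],[49,0]]
[[11,13],[14,0],[16,18],[27,0],[48,14],[49,0]]
[[11,13],[14,0],[16,18],[27,16],[29,0],[48,14],[49,0]]
[[11,13],[14,0],[16,18],[40,0],[48,14],[49,0]]
[[11,13],[14,0],[16,18],[40,0],[45,14],[46,0],[48,14],[49,0]]
[[11,13],[14,0],[16,18],[40,0],[45,14],[46,0],[48,14],[49,0]]
[[6,18],[15,0],[16,18],[40,0],[45,14],[46,0],[48,14],[49,0]]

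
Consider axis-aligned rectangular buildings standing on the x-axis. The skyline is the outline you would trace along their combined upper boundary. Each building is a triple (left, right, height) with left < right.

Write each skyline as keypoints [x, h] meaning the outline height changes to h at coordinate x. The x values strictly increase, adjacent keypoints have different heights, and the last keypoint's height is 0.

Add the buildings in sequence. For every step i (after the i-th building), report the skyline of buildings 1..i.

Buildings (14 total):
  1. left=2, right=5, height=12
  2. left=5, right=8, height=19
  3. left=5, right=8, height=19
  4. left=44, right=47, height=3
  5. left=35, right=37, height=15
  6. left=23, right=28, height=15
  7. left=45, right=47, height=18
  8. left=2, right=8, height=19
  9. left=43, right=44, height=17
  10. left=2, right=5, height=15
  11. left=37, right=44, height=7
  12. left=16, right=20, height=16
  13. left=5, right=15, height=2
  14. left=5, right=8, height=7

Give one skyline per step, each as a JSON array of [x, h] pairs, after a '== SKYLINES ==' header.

== SKYLINES ==
[[2,12],[5,0]]
[[2,12],[5,19],[8,0]]
[[2,12],[5,19],[8,0]]
[[2,12],[5,19],[8,0],[44,3],[47,0]]
[[2,12],[5,19],[8,0],[35,15],[37,0],[44,3],[47,0]]
[[2,12],[5,19],[8,0],[23,15],[28,0],[35,15],[37,0],[44,3],[47,0]]
[[2,12],[5,19],[8,0],[23,15],[28,0],[35,15],[37,0],[44,3],[45,18],[47,0]]
[[2,19],[8,0],[23,15],[28,0],[35,15],[37,0],[44,3],[45,18],[47,0]]
[[2,19],[8,0],[23,15],[28,0],[35,15],[37,0],[43,17],[44,3],[45,18],[47,0]]
[[2,19],[8,0],[23,15],[28,0],[35,15],[37,0],[43,17],[44,3],[45,18],[47,0]]
[[2,19],[8,0],[23,15],[28,0],[35,15],[37,7],[43,17],[44,3],[45,18],[47,0]]
[[2,19],[8,0],[16,16],[20,0],[23,15],[28,0],[35,15],[37,7],[43,17],[44,3],[45,18],[47,0]]
[[2,19],[8,2],[15,0],[16,16],[20,0],[23,15],[28,0],[35,15],[37,7],[43,17],[44,3],[45,18],[47,0]]
[[2,19],[8,2],[15,0],[16,16],[20,0],[23,15],[28,0],[35,15],[37,7],[43,17],[44,3],[45,18],[47,0]]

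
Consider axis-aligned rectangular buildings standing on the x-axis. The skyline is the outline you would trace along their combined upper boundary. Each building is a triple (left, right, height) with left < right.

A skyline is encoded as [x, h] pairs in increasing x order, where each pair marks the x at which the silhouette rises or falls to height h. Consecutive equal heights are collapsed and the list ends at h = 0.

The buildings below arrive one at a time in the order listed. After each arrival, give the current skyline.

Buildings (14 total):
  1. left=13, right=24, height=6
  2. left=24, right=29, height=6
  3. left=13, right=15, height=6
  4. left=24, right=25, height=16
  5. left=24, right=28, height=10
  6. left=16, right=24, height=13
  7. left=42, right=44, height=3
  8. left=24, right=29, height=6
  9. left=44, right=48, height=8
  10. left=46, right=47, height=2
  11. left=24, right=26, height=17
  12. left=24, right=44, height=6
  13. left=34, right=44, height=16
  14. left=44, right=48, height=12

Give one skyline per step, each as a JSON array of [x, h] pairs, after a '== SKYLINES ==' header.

== SKYLINES ==
[[13,6],[24,0]]
[[13,6],[29,0]]
[[13,6],[29,0]]
[[13,6],[24,16],[25,6],[29,0]]
[[13,6],[24,16],[25,10],[28,6],[29,0]]
[[13,6],[16,13],[24,16],[25,10],[28,6],[29,0]]
[[13,6],[16,13],[24,16],[25,10],[28,6],[29,0],[42,3],[44,0]]
[[13,6],[16,13],[24,16],[25,10],[28,6],[29,0],[42,3],[44,0]]
[[13,6],[16,13],[24,16],[25,10],[28,6],[29,0],[42,3],[44,8],[48,0]]
[[13,6],[16,13],[24,16],[25,10],[28,6],[29,0],[42,3],[44,8],[48,0]]
[[13,6],[16,13],[24,17],[26,10],[28,6],[29,0],[42,3],[44,8],[48,0]]
[[13,6],[16,13],[24,17],[26,10],[28,6],[44,8],[48,0]]
[[13,6],[16,13],[24,17],[26,10],[28,6],[34,16],[44,8],[48,0]]
[[13,6],[16,13],[24,17],[26,10],[28,6],[34,16],[44,12],[48,0]]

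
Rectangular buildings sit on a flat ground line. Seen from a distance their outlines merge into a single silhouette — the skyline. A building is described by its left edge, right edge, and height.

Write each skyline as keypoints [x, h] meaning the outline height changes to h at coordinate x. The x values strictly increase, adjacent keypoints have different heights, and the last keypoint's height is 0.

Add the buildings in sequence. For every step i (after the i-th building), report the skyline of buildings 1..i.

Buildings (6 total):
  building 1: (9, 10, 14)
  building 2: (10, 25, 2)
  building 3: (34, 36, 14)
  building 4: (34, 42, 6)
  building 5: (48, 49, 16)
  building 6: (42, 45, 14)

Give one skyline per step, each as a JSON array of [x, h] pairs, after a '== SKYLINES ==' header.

== SKYLINES ==
[[9,14],[10,0]]
[[9,14],[10,2],[25,0]]
[[9,14],[10,2],[25,0],[34,14],[36,0]]
[[9,14],[10,2],[25,0],[34,14],[36,6],[42,0]]
[[9,14],[10,2],[25,0],[34,14],[36,6],[42,0],[48,16],[49,0]]
[[9,14],[10,2],[25,0],[34,14],[36,6],[42,14],[45,0],[48,16],[49,0]]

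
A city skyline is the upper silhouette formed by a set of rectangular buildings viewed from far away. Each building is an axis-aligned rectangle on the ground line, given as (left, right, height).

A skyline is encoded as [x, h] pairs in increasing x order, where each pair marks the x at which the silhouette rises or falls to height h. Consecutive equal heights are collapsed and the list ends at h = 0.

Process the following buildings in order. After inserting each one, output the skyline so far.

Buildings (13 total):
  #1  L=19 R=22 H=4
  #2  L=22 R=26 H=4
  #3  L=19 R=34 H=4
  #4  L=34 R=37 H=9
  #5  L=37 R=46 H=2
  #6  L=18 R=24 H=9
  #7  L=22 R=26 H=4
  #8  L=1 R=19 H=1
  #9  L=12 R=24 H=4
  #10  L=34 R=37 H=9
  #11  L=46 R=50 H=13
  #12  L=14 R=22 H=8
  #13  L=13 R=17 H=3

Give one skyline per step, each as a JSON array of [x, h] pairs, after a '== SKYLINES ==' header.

== SKYLINES ==
[[19,4],[22,0]]
[[19,4],[26,0]]
[[19,4],[34,0]]
[[19,4],[34,9],[37,0]]
[[19,4],[34,9],[37,2],[46,0]]
[[18,9],[24,4],[34,9],[37,2],[46,0]]
[[18,9],[24,4],[34,9],[37,2],[46,0]]
[[1,1],[18,9],[24,4],[34,9],[37,2],[46,0]]
[[1,1],[12,4],[18,9],[24,4],[34,9],[37,2],[46,0]]
[[1,1],[12,4],[18,9],[24,4],[34,9],[37,2],[46,0]]
[[1,1],[12,4],[18,9],[24,4],[34,9],[37,2],[46,13],[50,0]]
[[1,1],[12,4],[14,8],[18,9],[24,4],[34,9],[37,2],[46,13],[50,0]]
[[1,1],[12,4],[14,8],[18,9],[24,4],[34,9],[37,2],[46,13],[50,0]]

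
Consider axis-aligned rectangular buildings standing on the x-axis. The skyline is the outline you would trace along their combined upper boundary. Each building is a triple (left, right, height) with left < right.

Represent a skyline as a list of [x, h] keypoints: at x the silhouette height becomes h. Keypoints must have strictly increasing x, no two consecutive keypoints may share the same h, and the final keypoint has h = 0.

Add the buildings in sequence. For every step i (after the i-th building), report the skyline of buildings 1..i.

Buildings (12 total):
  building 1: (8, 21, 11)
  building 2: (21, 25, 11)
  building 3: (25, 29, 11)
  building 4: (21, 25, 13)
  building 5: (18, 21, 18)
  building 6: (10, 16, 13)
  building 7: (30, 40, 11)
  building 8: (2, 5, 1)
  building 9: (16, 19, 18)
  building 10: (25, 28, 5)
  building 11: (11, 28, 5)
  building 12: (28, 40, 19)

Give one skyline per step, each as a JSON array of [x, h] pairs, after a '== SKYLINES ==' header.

== SKYLINES ==
[[8,11],[21,0]]
[[8,11],[25,0]]
[[8,11],[29,0]]
[[8,11],[21,13],[25,11],[29,0]]
[[8,11],[18,18],[21,13],[25,11],[29,0]]
[[8,11],[10,13],[16,11],[18,18],[21,13],[25,11],[29,0]]
[[8,11],[10,13],[16,11],[18,18],[21,13],[25,11],[29,0],[30,11],[40,0]]
[[2,1],[5,0],[8,11],[10,13],[16,11],[18,18],[21,13],[25,11],[29,0],[30,11],[40,0]]
[[2,1],[5,0],[8,11],[10,13],[16,18],[21,13],[25,11],[29,0],[30,11],[40,0]]
[[2,1],[5,0],[8,11],[10,13],[16,18],[21,13],[25,11],[29,0],[30,11],[40,0]]
[[2,1],[5,0],[8,11],[10,13],[16,18],[21,13],[25,11],[29,0],[30,11],[40,0]]
[[2,1],[5,0],[8,11],[10,13],[16,18],[21,13],[25,11],[28,19],[40,0]]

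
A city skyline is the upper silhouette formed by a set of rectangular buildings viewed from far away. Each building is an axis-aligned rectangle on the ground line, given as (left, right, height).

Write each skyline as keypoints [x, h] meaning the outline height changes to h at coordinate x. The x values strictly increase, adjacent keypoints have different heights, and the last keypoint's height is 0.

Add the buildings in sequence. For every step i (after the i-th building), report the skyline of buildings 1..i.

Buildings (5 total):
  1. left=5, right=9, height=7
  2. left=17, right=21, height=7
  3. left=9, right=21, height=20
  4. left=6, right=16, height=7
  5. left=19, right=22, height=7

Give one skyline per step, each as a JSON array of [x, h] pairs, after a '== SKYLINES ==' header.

== SKYLINES ==
[[5,7],[9,0]]
[[5,7],[9,0],[17,7],[21,0]]
[[5,7],[9,20],[21,0]]
[[5,7],[9,20],[21,0]]
[[5,7],[9,20],[21,7],[22,0]]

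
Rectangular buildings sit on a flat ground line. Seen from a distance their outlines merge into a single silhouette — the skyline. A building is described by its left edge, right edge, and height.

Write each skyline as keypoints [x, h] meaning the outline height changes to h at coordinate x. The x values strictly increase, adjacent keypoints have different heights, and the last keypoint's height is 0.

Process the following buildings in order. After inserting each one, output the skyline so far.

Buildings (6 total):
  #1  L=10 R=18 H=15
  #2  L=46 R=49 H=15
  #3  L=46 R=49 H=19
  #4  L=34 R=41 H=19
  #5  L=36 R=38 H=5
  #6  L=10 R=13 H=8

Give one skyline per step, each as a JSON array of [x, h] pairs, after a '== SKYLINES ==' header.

== SKYLINES ==
[[10,15],[18,0]]
[[10,15],[18,0],[46,15],[49,0]]
[[10,15],[18,0],[46,19],[49,0]]
[[10,15],[18,0],[34,19],[41,0],[46,19],[49,0]]
[[10,15],[18,0],[34,19],[41,0],[46,19],[49,0]]
[[10,15],[18,0],[34,19],[41,0],[46,19],[49,0]]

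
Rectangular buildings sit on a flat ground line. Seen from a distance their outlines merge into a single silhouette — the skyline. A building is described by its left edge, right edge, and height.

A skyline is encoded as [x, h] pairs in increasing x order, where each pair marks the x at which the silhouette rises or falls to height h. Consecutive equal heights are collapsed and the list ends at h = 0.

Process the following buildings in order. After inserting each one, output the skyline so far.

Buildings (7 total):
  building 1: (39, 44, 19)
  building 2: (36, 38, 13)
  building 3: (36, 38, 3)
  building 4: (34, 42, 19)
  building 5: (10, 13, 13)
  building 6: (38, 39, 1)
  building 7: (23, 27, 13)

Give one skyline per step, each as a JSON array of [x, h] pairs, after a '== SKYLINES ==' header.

== SKYLINES ==
[[39,19],[44,0]]
[[36,13],[38,0],[39,19],[44,0]]
[[36,13],[38,0],[39,19],[44,0]]
[[34,19],[44,0]]
[[10,13],[13,0],[34,19],[44,0]]
[[10,13],[13,0],[34,19],[44,0]]
[[10,13],[13,0],[23,13],[27,0],[34,19],[44,0]]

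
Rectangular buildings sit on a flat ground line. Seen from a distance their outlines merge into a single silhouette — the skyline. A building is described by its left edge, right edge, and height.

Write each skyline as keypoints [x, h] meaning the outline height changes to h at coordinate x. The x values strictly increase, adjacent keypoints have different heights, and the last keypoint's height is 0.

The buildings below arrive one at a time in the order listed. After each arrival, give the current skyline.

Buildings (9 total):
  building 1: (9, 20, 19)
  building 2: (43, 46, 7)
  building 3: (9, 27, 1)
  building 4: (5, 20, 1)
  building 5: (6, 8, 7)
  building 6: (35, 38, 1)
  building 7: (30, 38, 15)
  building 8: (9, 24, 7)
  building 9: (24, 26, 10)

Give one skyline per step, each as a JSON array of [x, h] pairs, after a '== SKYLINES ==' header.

== SKYLINES ==
[[9,19],[20,0]]
[[9,19],[20,0],[43,7],[46,0]]
[[9,19],[20,1],[27,0],[43,7],[46,0]]
[[5,1],[9,19],[20,1],[27,0],[43,7],[46,0]]
[[5,1],[6,7],[8,1],[9,19],[20,1],[27,0],[43,7],[46,0]]
[[5,1],[6,7],[8,1],[9,19],[20,1],[27,0],[35,1],[38,0],[43,7],[46,0]]
[[5,1],[6,7],[8,1],[9,19],[20,1],[27,0],[30,15],[38,0],[43,7],[46,0]]
[[5,1],[6,7],[8,1],[9,19],[20,7],[24,1],[27,0],[30,15],[38,0],[43,7],[46,0]]
[[5,1],[6,7],[8,1],[9,19],[20,7],[24,10],[26,1],[27,0],[30,15],[38,0],[43,7],[46,0]]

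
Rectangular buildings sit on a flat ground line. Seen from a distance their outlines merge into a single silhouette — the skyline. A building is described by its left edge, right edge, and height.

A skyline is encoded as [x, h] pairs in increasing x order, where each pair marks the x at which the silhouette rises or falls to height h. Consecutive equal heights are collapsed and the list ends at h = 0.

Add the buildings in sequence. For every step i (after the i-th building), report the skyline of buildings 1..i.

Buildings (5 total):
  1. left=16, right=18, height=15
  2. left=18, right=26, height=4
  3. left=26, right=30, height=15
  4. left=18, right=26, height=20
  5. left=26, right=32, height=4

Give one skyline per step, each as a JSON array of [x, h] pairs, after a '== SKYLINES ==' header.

== SKYLINES ==
[[16,15],[18,0]]
[[16,15],[18,4],[26,0]]
[[16,15],[18,4],[26,15],[30,0]]
[[16,15],[18,20],[26,15],[30,0]]
[[16,15],[18,20],[26,15],[30,4],[32,0]]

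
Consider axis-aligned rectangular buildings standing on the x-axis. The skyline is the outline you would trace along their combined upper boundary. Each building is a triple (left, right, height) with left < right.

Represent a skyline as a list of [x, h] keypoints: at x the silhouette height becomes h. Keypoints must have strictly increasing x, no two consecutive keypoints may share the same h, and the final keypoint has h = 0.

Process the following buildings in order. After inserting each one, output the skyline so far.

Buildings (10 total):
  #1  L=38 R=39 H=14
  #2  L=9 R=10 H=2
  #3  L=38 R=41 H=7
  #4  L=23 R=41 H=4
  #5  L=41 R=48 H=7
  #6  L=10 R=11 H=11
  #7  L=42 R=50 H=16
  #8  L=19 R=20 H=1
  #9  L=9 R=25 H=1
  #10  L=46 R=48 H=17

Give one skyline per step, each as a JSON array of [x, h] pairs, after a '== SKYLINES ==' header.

== SKYLINES ==
[[38,14],[39,0]]
[[9,2],[10,0],[38,14],[39,0]]
[[9,2],[10,0],[38,14],[39,7],[41,0]]
[[9,2],[10,0],[23,4],[38,14],[39,7],[41,0]]
[[9,2],[10,0],[23,4],[38,14],[39,7],[48,0]]
[[9,2],[10,11],[11,0],[23,4],[38,14],[39,7],[48,0]]
[[9,2],[10,11],[11,0],[23,4],[38,14],[39,7],[42,16],[50,0]]
[[9,2],[10,11],[11,0],[19,1],[20,0],[23,4],[38,14],[39,7],[42,16],[50,0]]
[[9,2],[10,11],[11,1],[23,4],[38,14],[39,7],[42,16],[50,0]]
[[9,2],[10,11],[11,1],[23,4],[38,14],[39,7],[42,16],[46,17],[48,16],[50,0]]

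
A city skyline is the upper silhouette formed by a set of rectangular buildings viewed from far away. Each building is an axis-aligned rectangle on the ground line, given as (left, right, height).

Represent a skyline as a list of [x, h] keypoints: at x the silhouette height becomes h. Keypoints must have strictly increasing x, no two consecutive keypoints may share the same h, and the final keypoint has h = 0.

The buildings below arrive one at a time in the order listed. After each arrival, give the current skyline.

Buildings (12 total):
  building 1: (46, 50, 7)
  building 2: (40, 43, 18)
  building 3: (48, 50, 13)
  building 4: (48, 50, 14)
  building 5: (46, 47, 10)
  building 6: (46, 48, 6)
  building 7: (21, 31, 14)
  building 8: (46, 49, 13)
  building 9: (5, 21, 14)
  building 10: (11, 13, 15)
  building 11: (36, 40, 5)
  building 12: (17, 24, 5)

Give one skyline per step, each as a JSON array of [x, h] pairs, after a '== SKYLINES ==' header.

== SKYLINES ==
[[46,7],[50,0]]
[[40,18],[43,0],[46,7],[50,0]]
[[40,18],[43,0],[46,7],[48,13],[50,0]]
[[40,18],[43,0],[46,7],[48,14],[50,0]]
[[40,18],[43,0],[46,10],[47,7],[48,14],[50,0]]
[[40,18],[43,0],[46,10],[47,7],[48,14],[50,0]]
[[21,14],[31,0],[40,18],[43,0],[46,10],[47,7],[48,14],[50,0]]
[[21,14],[31,0],[40,18],[43,0],[46,13],[48,14],[50,0]]
[[5,14],[31,0],[40,18],[43,0],[46,13],[48,14],[50,0]]
[[5,14],[11,15],[13,14],[31,0],[40,18],[43,0],[46,13],[48,14],[50,0]]
[[5,14],[11,15],[13,14],[31,0],[36,5],[40,18],[43,0],[46,13],[48,14],[50,0]]
[[5,14],[11,15],[13,14],[31,0],[36,5],[40,18],[43,0],[46,13],[48,14],[50,0]]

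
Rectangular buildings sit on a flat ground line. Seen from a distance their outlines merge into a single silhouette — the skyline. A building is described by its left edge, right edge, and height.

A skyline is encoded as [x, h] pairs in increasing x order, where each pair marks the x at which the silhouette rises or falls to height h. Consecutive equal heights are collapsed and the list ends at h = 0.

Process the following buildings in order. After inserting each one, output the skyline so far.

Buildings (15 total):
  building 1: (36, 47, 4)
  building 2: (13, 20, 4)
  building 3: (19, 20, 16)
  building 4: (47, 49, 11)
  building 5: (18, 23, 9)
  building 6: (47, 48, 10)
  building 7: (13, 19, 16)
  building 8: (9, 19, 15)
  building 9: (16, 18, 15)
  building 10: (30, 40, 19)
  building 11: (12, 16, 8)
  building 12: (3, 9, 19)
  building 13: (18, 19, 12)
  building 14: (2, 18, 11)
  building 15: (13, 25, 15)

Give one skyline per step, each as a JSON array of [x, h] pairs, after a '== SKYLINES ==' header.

== SKYLINES ==
[[36,4],[47,0]]
[[13,4],[20,0],[36,4],[47,0]]
[[13,4],[19,16],[20,0],[36,4],[47,0]]
[[13,4],[19,16],[20,0],[36,4],[47,11],[49,0]]
[[13,4],[18,9],[19,16],[20,9],[23,0],[36,4],[47,11],[49,0]]
[[13,4],[18,9],[19,16],[20,9],[23,0],[36,4],[47,11],[49,0]]
[[13,16],[20,9],[23,0],[36,4],[47,11],[49,0]]
[[9,15],[13,16],[20,9],[23,0],[36,4],[47,11],[49,0]]
[[9,15],[13,16],[20,9],[23,0],[36,4],[47,11],[49,0]]
[[9,15],[13,16],[20,9],[23,0],[30,19],[40,4],[47,11],[49,0]]
[[9,15],[13,16],[20,9],[23,0],[30,19],[40,4],[47,11],[49,0]]
[[3,19],[9,15],[13,16],[20,9],[23,0],[30,19],[40,4],[47,11],[49,0]]
[[3,19],[9,15],[13,16],[20,9],[23,0],[30,19],[40,4],[47,11],[49,0]]
[[2,11],[3,19],[9,15],[13,16],[20,9],[23,0],[30,19],[40,4],[47,11],[49,0]]
[[2,11],[3,19],[9,15],[13,16],[20,15],[25,0],[30,19],[40,4],[47,11],[49,0]]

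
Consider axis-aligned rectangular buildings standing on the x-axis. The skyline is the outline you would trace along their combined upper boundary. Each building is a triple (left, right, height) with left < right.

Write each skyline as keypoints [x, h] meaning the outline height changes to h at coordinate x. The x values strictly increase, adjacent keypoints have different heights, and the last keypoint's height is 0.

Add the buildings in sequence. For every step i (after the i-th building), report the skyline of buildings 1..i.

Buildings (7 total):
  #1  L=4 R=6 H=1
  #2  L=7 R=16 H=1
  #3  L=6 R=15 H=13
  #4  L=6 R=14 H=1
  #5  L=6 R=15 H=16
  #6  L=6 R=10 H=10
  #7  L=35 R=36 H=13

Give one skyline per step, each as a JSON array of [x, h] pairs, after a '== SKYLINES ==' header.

== SKYLINES ==
[[4,1],[6,0]]
[[4,1],[6,0],[7,1],[16,0]]
[[4,1],[6,13],[15,1],[16,0]]
[[4,1],[6,13],[15,1],[16,0]]
[[4,1],[6,16],[15,1],[16,0]]
[[4,1],[6,16],[15,1],[16,0]]
[[4,1],[6,16],[15,1],[16,0],[35,13],[36,0]]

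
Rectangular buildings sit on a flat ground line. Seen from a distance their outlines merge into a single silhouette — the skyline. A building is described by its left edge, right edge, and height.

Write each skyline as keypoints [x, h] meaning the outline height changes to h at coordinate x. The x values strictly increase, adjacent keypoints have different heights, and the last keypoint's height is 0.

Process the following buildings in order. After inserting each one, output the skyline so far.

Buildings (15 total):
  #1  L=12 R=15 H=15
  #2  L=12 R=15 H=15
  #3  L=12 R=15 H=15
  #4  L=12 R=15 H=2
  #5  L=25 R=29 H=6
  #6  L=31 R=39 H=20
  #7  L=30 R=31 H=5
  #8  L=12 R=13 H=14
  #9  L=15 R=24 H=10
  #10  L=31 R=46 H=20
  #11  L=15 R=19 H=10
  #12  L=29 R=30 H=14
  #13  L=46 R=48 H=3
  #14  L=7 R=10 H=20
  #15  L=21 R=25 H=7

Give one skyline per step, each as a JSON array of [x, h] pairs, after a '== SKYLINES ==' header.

== SKYLINES ==
[[12,15],[15,0]]
[[12,15],[15,0]]
[[12,15],[15,0]]
[[12,15],[15,0]]
[[12,15],[15,0],[25,6],[29,0]]
[[12,15],[15,0],[25,6],[29,0],[31,20],[39,0]]
[[12,15],[15,0],[25,6],[29,0],[30,5],[31,20],[39,0]]
[[12,15],[15,0],[25,6],[29,0],[30,5],[31,20],[39,0]]
[[12,15],[15,10],[24,0],[25,6],[29,0],[30,5],[31,20],[39,0]]
[[12,15],[15,10],[24,0],[25,6],[29,0],[30,5],[31,20],[46,0]]
[[12,15],[15,10],[24,0],[25,6],[29,0],[30,5],[31,20],[46,0]]
[[12,15],[15,10],[24,0],[25,6],[29,14],[30,5],[31,20],[46,0]]
[[12,15],[15,10],[24,0],[25,6],[29,14],[30,5],[31,20],[46,3],[48,0]]
[[7,20],[10,0],[12,15],[15,10],[24,0],[25,6],[29,14],[30,5],[31,20],[46,3],[48,0]]
[[7,20],[10,0],[12,15],[15,10],[24,7],[25,6],[29,14],[30,5],[31,20],[46,3],[48,0]]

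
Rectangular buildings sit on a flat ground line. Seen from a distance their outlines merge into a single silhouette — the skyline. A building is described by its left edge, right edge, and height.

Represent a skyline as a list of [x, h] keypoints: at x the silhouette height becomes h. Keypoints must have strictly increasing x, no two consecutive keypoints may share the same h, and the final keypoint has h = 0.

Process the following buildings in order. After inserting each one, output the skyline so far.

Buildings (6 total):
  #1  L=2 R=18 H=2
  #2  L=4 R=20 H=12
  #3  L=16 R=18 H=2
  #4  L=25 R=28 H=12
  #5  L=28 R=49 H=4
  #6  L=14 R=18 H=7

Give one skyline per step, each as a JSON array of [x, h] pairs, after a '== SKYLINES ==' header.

== SKYLINES ==
[[2,2],[18,0]]
[[2,2],[4,12],[20,0]]
[[2,2],[4,12],[20,0]]
[[2,2],[4,12],[20,0],[25,12],[28,0]]
[[2,2],[4,12],[20,0],[25,12],[28,4],[49,0]]
[[2,2],[4,12],[20,0],[25,12],[28,4],[49,0]]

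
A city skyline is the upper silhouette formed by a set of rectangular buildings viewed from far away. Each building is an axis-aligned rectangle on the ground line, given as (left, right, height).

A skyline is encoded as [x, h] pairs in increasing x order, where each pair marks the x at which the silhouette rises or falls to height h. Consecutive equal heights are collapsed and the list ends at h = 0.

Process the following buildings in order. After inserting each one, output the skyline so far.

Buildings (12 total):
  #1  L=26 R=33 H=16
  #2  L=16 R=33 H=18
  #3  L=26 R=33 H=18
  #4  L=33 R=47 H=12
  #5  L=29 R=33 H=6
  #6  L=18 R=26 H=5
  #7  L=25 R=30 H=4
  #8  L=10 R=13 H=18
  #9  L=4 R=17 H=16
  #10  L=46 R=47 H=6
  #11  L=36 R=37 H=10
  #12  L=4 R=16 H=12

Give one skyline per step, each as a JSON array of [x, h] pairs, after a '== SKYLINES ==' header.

== SKYLINES ==
[[26,16],[33,0]]
[[16,18],[33,0]]
[[16,18],[33,0]]
[[16,18],[33,12],[47,0]]
[[16,18],[33,12],[47,0]]
[[16,18],[33,12],[47,0]]
[[16,18],[33,12],[47,0]]
[[10,18],[13,0],[16,18],[33,12],[47,0]]
[[4,16],[10,18],[13,16],[16,18],[33,12],[47,0]]
[[4,16],[10,18],[13,16],[16,18],[33,12],[47,0]]
[[4,16],[10,18],[13,16],[16,18],[33,12],[47,0]]
[[4,16],[10,18],[13,16],[16,18],[33,12],[47,0]]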